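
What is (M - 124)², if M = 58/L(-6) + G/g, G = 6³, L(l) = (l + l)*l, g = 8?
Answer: 11992369/1296 ≈ 9253.4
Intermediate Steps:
L(l) = 2*l² (L(l) = (2*l)*l = 2*l²)
G = 216
M = 1001/36 (M = 58/((2*(-6)²)) + 216/8 = 58/((2*36)) + 216*(⅛) = 58/72 + 27 = 58*(1/72) + 27 = 29/36 + 27 = 1001/36 ≈ 27.806)
(M - 124)² = (1001/36 - 124)² = (-3463/36)² = 11992369/1296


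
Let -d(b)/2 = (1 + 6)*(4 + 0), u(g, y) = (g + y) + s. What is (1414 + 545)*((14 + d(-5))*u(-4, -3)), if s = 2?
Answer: 411390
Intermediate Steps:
u(g, y) = 2 + g + y (u(g, y) = (g + y) + 2 = 2 + g + y)
d(b) = -56 (d(b) = -2*(1 + 6)*(4 + 0) = -14*4 = -2*28 = -56)
(1414 + 545)*((14 + d(-5))*u(-4, -3)) = (1414 + 545)*((14 - 56)*(2 - 4 - 3)) = 1959*(-42*(-5)) = 1959*210 = 411390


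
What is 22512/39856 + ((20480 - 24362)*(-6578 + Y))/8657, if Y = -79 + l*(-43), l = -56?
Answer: 41100273837/21564587 ≈ 1905.9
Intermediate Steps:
Y = 2329 (Y = -79 - 56*(-43) = -79 + 2408 = 2329)
22512/39856 + ((20480 - 24362)*(-6578 + Y))/8657 = 22512/39856 + ((20480 - 24362)*(-6578 + 2329))/8657 = 22512*(1/39856) - 3882*(-4249)*(1/8657) = 1407/2491 + 16494618*(1/8657) = 1407/2491 + 16494618/8657 = 41100273837/21564587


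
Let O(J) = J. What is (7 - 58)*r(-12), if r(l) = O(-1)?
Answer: 51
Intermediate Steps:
r(l) = -1
(7 - 58)*r(-12) = (7 - 58)*(-1) = -51*(-1) = 51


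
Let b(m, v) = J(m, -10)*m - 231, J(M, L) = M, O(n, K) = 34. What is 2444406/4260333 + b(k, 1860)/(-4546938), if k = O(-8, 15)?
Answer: 336685506691/587014242738 ≈ 0.57356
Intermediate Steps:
k = 34
b(m, v) = -231 + m² (b(m, v) = m*m - 231 = m² - 231 = -231 + m²)
2444406/4260333 + b(k, 1860)/(-4546938) = 2444406/4260333 + (-231 + 34²)/(-4546938) = 2444406*(1/4260333) + (-231 + 1156)*(-1/4546938) = 814802/1420111 + 925*(-1/4546938) = 814802/1420111 - 925/4546938 = 336685506691/587014242738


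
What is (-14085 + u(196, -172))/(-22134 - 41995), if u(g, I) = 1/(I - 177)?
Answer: 4915666/22381021 ≈ 0.21964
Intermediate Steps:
u(g, I) = 1/(-177 + I)
(-14085 + u(196, -172))/(-22134 - 41995) = (-14085 + 1/(-177 - 172))/(-22134 - 41995) = (-14085 + 1/(-349))/(-64129) = (-14085 - 1/349)*(-1/64129) = -4915666/349*(-1/64129) = 4915666/22381021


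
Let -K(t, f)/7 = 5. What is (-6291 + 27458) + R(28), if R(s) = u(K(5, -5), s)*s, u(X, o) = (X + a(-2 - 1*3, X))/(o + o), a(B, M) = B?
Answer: 21147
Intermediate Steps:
K(t, f) = -35 (K(t, f) = -7*5 = -35)
u(X, o) = (-5 + X)/(2*o) (u(X, o) = (X + (-2 - 1*3))/(o + o) = (X + (-2 - 3))/((2*o)) = (X - 5)*(1/(2*o)) = (-5 + X)*(1/(2*o)) = (-5 + X)/(2*o))
R(s) = -20 (R(s) = ((-5 - 35)/(2*s))*s = ((1/2)*(-40)/s)*s = (-20/s)*s = -20)
(-6291 + 27458) + R(28) = (-6291 + 27458) - 20 = 21167 - 20 = 21147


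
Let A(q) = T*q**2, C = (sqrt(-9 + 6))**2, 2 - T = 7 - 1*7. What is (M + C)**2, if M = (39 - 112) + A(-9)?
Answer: 7396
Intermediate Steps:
T = 2 (T = 2 - (7 - 1*7) = 2 - (7 - 7) = 2 - 1*0 = 2 + 0 = 2)
C = -3 (C = (sqrt(-3))**2 = (I*sqrt(3))**2 = -3)
A(q) = 2*q**2
M = 89 (M = (39 - 112) + 2*(-9)**2 = -73 + 2*81 = -73 + 162 = 89)
(M + C)**2 = (89 - 3)**2 = 86**2 = 7396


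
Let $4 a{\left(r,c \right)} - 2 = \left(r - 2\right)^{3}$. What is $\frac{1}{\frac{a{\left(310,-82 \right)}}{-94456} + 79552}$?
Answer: $\frac{188912}{15013718367} \approx 1.2583 \cdot 10^{-5}$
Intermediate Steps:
$a{\left(r,c \right)} = \frac{1}{2} + \frac{\left(-2 + r\right)^{3}}{4}$ ($a{\left(r,c \right)} = \frac{1}{2} + \frac{\left(r - 2\right)^{3}}{4} = \frac{1}{2} + \frac{\left(-2 + r\right)^{3}}{4}$)
$\frac{1}{\frac{a{\left(310,-82 \right)}}{-94456} + 79552} = \frac{1}{\frac{\frac{1}{2} + \frac{\left(-2 + 310\right)^{3}}{4}}{-94456} + 79552} = \frac{1}{\left(\frac{1}{2} + \frac{308^{3}}{4}\right) \left(- \frac{1}{94456}\right) + 79552} = \frac{1}{\left(\frac{1}{2} + \frac{1}{4} \cdot 29218112\right) \left(- \frac{1}{94456}\right) + 79552} = \frac{1}{\left(\frac{1}{2} + 7304528\right) \left(- \frac{1}{94456}\right) + 79552} = \frac{1}{\frac{14609057}{2} \left(- \frac{1}{94456}\right) + 79552} = \frac{1}{- \frac{14609057}{188912} + 79552} = \frac{1}{\frac{15013718367}{188912}} = \frac{188912}{15013718367}$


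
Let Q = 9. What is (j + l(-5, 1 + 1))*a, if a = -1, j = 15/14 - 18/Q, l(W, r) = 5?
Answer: -57/14 ≈ -4.0714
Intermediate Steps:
j = -13/14 (j = 15/14 - 18/9 = 15*(1/14) - 18*1/9 = 15/14 - 2 = -13/14 ≈ -0.92857)
(j + l(-5, 1 + 1))*a = (-13/14 + 5)*(-1) = (57/14)*(-1) = -57/14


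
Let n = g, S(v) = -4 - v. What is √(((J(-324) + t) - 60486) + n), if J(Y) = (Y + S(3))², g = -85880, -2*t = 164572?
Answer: I*√119091 ≈ 345.1*I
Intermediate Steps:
t = -82286 (t = -½*164572 = -82286)
n = -85880
J(Y) = (-7 + Y)² (J(Y) = (Y + (-4 - 1*3))² = (Y + (-4 - 3))² = (Y - 7)² = (-7 + Y)²)
√(((J(-324) + t) - 60486) + n) = √((((-7 - 324)² - 82286) - 60486) - 85880) = √((((-331)² - 82286) - 60486) - 85880) = √(((109561 - 82286) - 60486) - 85880) = √((27275 - 60486) - 85880) = √(-33211 - 85880) = √(-119091) = I*√119091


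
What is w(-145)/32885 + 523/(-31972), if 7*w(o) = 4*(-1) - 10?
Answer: -17262799/1051399220 ≈ -0.016419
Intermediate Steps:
w(o) = -2 (w(o) = (4*(-1) - 10)/7 = (-4 - 10)/7 = (⅐)*(-14) = -2)
w(-145)/32885 + 523/(-31972) = -2/32885 + 523/(-31972) = -2*1/32885 + 523*(-1/31972) = -2/32885 - 523/31972 = -17262799/1051399220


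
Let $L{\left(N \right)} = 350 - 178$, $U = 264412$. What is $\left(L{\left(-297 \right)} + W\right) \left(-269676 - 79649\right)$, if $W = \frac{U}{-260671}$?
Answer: $- \frac{15569764575000}{260671} \approx -5.973 \cdot 10^{7}$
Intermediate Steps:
$L{\left(N \right)} = 172$ ($L{\left(N \right)} = 350 - 178 = 172$)
$W = - \frac{264412}{260671}$ ($W = \frac{264412}{-260671} = 264412 \left(- \frac{1}{260671}\right) = - \frac{264412}{260671} \approx -1.0144$)
$\left(L{\left(-297 \right)} + W\right) \left(-269676 - 79649\right) = \left(172 - \frac{264412}{260671}\right) \left(-269676 - 79649\right) = \frac{44571000}{260671} \left(-349325\right) = - \frac{15569764575000}{260671}$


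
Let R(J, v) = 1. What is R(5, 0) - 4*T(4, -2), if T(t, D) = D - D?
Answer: 1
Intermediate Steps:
T(t, D) = 0
R(5, 0) - 4*T(4, -2) = 1 - 4*0 = 1 + 0 = 1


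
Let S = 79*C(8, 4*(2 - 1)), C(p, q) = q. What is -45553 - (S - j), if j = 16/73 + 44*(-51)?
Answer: -3512233/73 ≈ -48113.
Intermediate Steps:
S = 316 (S = 79*(4*(2 - 1)) = 79*(4*1) = 79*4 = 316)
j = -163796/73 (j = 16*(1/73) - 2244 = 16/73 - 2244 = -163796/73 ≈ -2243.8)
-45553 - (S - j) = -45553 - (316 - 1*(-163796/73)) = -45553 - (316 + 163796/73) = -45553 - 1*186864/73 = -45553 - 186864/73 = -3512233/73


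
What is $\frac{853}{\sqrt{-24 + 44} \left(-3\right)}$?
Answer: $- \frac{853 \sqrt{5}}{30} \approx -63.579$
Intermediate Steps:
$\frac{853}{\sqrt{-24 + 44} \left(-3\right)} = \frac{853}{\sqrt{20} \left(-3\right)} = \frac{853}{2 \sqrt{5} \left(-3\right)} = \frac{853}{\left(-6\right) \sqrt{5}} = 853 \left(- \frac{\sqrt{5}}{30}\right) = - \frac{853 \sqrt{5}}{30}$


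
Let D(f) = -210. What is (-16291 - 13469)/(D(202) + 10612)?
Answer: -14880/5201 ≈ -2.8610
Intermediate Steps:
(-16291 - 13469)/(D(202) + 10612) = (-16291 - 13469)/(-210 + 10612) = -29760/10402 = -29760*1/10402 = -14880/5201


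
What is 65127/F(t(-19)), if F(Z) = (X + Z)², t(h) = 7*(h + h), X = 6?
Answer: 65127/67600 ≈ 0.96342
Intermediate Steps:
t(h) = 14*h (t(h) = 7*(2*h) = 14*h)
F(Z) = (6 + Z)²
65127/F(t(-19)) = 65127/((6 + 14*(-19))²) = 65127/((6 - 266)²) = 65127/((-260)²) = 65127/67600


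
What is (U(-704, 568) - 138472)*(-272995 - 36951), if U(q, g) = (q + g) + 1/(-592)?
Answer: 12716454724701/296 ≈ 4.2961e+10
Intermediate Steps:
U(q, g) = -1/592 + g + q (U(q, g) = (g + q) - 1/592 = -1/592 + g + q)
(U(-704, 568) - 138472)*(-272995 - 36951) = ((-1/592 + 568 - 704) - 138472)*(-272995 - 36951) = (-80513/592 - 138472)*(-309946) = -82055937/592*(-309946) = 12716454724701/296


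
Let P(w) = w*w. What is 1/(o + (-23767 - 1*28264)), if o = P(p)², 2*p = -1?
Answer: -16/832495 ≈ -1.9219e-5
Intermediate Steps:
p = -½ (p = (½)*(-1) = -½ ≈ -0.50000)
P(w) = w²
o = 1/16 (o = ((-½)²)² = (¼)² = 1/16 ≈ 0.062500)
1/(o + (-23767 - 1*28264)) = 1/(1/16 + (-23767 - 1*28264)) = 1/(1/16 + (-23767 - 28264)) = 1/(1/16 - 52031) = 1/(-832495/16) = -16/832495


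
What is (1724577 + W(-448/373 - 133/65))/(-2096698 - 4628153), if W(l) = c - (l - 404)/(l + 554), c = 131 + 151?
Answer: -23032053825568/89796942127851 ≈ -0.25649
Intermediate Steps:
c = 282
W(l) = 282 - (-404 + l)/(554 + l) (W(l) = 282 - (l - 404)/(l + 554) = 282 - (-404 + l)/(554 + l))
(1724577 + W(-448/373 - 133/65))/(-2096698 - 4628153) = (1724577 + (156632 + 281*(-448/373 - 133/65))/(554 + (-448/373 - 133/65)))/(-2096698 - 4628153) = (1724577 + (156632 + 281*(-448*1/373 - 133*1/65))/(554 + (-448*1/373 - 133*1/65)))/(-6724851) = (1724577 + (156632 + 281*(-448/373 - 133/65))/(554 + (-448/373 - 133/65)))*(-1/6724851) = (1724577 + (156632 + 281*(-78729/24245))/(554 - 78729/24245))*(-1/6724851) = (1724577 + (156632 - 22122849/24245)/(13353001/24245))*(-1/6724851) = (1724577 + (24245/13353001)*(3775419991/24245))*(-1/6724851) = (1724577 + 3775419991/13353001)*(-1/6724851) = (23032053825568/13353001)*(-1/6724851) = -23032053825568/89796942127851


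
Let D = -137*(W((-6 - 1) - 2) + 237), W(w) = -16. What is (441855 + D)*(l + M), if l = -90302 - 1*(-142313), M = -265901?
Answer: -88032418420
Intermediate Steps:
D = -30277 (D = -137*(-16 + 237) = -137*221 = -30277)
l = 52011 (l = -90302 + 142313 = 52011)
(441855 + D)*(l + M) = (441855 - 30277)*(52011 - 265901) = 411578*(-213890) = -88032418420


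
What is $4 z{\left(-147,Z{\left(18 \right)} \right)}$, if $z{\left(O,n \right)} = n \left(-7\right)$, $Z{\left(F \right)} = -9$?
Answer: $252$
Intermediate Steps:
$z{\left(O,n \right)} = - 7 n$
$4 z{\left(-147,Z{\left(18 \right)} \right)} = 4 \left(\left(-7\right) \left(-9\right)\right) = 4 \cdot 63 = 252$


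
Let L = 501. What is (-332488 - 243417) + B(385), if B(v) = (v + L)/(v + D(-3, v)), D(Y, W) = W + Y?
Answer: -441718249/767 ≈ -5.7590e+5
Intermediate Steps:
B(v) = (501 + v)/(-3 + 2*v) (B(v) = (v + 501)/(v + (v - 3)) = (501 + v)/(v + (-3 + v)) = (501 + v)/(-3 + 2*v))
(-332488 - 243417) + B(385) = (-332488 - 243417) + (501 + 385)/(-3 + 2*385) = -575905 + 886/(-3 + 770) = -575905 + 886/767 = -441718249/767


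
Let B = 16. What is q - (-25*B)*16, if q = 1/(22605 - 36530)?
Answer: 89119999/13925 ≈ 6400.0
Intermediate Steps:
q = -1/13925 (q = 1/(-13925) = -1/13925 ≈ -7.1813e-5)
q - (-25*B)*16 = -1/13925 - (-25*16)*16 = -1/13925 - (-400)*16 = -1/13925 - 1*(-6400) = -1/13925 + 6400 = 89119999/13925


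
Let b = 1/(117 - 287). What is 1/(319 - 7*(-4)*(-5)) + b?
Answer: -9/30430 ≈ -0.00029576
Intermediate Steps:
b = -1/170 (b = 1/(-170) = -1/170 ≈ -0.0058824)
1/(319 - 7*(-4)*(-5)) + b = 1/(319 - 7*(-4)*(-5)) - 1/170 = 1/(319 + 28*(-5)) - 1/170 = 1/(319 - 140) - 1/170 = 1/179 - 1/170 = -9/30430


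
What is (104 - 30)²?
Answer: 5476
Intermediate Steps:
(104 - 30)² = 74² = 5476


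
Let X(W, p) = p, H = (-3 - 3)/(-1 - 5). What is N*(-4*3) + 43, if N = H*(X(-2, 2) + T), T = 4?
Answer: -29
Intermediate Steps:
H = 1 (H = -6/(-6) = -6*(-⅙) = 1)
N = 6 (N = 1*(2 + 4) = 1*6 = 6)
N*(-4*3) + 43 = 6*(-4*3) + 43 = 6*(-12) + 43 = -72 + 43 = -29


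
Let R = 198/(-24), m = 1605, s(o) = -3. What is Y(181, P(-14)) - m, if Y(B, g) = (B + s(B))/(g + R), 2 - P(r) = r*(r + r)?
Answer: -2557477/1593 ≈ -1605.4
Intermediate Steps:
R = -33/4 (R = 198*(-1/24) = -33/4 ≈ -8.2500)
P(r) = 2 - 2*r² (P(r) = 2 - r*(r + r) = 2 - r*2*r = 2 - 2*r²)
Y(B, g) = (-3 + B)/(-33/4 + g) (Y(B, g) = (B - 3)/(g - 33/4) = (-3 + B)/(-33/4 + g))
Y(181, P(-14)) - m = 4*(-3 + 181)/(-33 + 4*(2 - 2*(-14)²)) - 1*1605 = 4*178/(-33 + 4*(2 - 2*196)) - 1605 = 4*178/(-33 + 4*(2 - 392)) - 1605 = 4*178/(-33 + 4*(-390)) - 1605 = 4*178/(-33 - 1560) - 1605 = 4*178/(-1593) - 1605 = 4*(-1/1593)*178 - 1605 = -712/1593 - 1605 = -2557477/1593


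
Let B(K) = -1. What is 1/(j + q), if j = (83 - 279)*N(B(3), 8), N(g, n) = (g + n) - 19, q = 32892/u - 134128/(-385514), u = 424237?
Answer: 81774651409/192368771307380 ≈ 0.00042509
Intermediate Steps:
q = 34791193412/81774651409 (q = 32892/424237 - 134128/(-385514) = 32892*(1/424237) - 134128*(-1/385514) = 32892/424237 + 67064/192757 = 34791193412/81774651409 ≈ 0.42545)
N(g, n) = -19 + g + n
j = 2352 (j = (83 - 279)*(-19 - 1 + 8) = -196*(-12) = 2352)
1/(j + q) = 1/(2352 + 34791193412/81774651409) = 1/(192368771307380/81774651409) = 81774651409/192368771307380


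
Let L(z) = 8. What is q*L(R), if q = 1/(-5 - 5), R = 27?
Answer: -4/5 ≈ -0.80000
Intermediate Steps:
q = -1/10 (q = 1/(-10) = -1/10 ≈ -0.10000)
q*L(R) = -1/10*8 = -4/5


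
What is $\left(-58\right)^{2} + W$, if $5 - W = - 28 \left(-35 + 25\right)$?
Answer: $3089$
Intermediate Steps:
$W = -275$ ($W = 5 - - 28 \left(-35 + 25\right) = 5 - \left(-28\right) \left(-10\right) = 5 - 280 = -275$)
$\left(-58\right)^{2} + W = \left(-58\right)^{2} - 275 = 3364 - 275 = 3089$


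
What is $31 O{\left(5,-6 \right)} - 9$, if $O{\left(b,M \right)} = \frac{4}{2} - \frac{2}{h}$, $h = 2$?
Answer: $22$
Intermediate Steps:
$O{\left(b,M \right)} = 1$ ($O{\left(b,M \right)} = \frac{4}{2} - \frac{2}{2} = 4 \cdot \frac{1}{2} - 1 = 2 - 1 = 1$)
$31 O{\left(5,-6 \right)} - 9 = 31 \cdot 1 - 9 = 31 - 9 = 22$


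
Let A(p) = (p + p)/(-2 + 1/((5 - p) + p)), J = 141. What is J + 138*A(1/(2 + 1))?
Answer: 809/9 ≈ 89.889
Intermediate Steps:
A(p) = -10*p/9 (A(p) = (2*p)/(-2 + 1/5) = (2*p)/(-9/5) = (2*p)*(-5/9) = -10*p/9)
J + 138*A(1/(2 + 1)) = 141 + 138*(-10/(9*(2 + 1))) = 141 + 138*(-10/9/3) = 141 + 138*(-10/9*1/3) = 141 + 138*(-10/27) = 141 - 460/9 = 809/9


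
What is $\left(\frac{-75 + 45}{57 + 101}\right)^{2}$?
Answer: $\frac{225}{6241} \approx 0.036052$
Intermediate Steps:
$\left(\frac{-75 + 45}{57 + 101}\right)^{2} = \left(- \frac{30}{158}\right)^{2} = \left(\left(-30\right) \frac{1}{158}\right)^{2} = \left(- \frac{15}{79}\right)^{2} = \frac{225}{6241}$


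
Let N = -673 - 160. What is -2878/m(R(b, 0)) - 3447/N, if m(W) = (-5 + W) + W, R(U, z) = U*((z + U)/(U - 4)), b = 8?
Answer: -2304305/22491 ≈ -102.45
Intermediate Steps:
R(U, z) = U*(U + z)/(-4 + U) (R(U, z) = U*((U + z)/(-4 + U)) = U*(U + z)/(-4 + U))
N = -833
m(W) = -5 + 2*W
-2878/m(R(b, 0)) - 3447/N = -2878/(-5 + 2*(8*(8 + 0)/(-4 + 8))) - 3447/(-833) = -2878/(-5 + 2*(8*8/4)) - 3447*(-1/833) = -2878/(-5 + 2*(8*(¼)*8)) + 3447/833 = -2878/(-5 + 2*16) + 3447/833 = -2878/(-5 + 32) + 3447/833 = -2878/27 + 3447/833 = -2304305/22491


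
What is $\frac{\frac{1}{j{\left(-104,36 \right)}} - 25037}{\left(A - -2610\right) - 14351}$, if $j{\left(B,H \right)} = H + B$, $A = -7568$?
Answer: $\frac{1702517}{1313012} \approx 1.2966$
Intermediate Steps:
$j{\left(B,H \right)} = B + H$
$\frac{\frac{1}{j{\left(-104,36 \right)}} - 25037}{\left(A - -2610\right) - 14351} = \frac{\frac{1}{-104 + 36} - 25037}{\left(-7568 - -2610\right) - 14351} = \frac{\frac{1}{-68} - 25037}{\left(-7568 + 2610\right) - 14351} = \frac{- \frac{1}{68} - 25037}{-4958 - 14351} = - \frac{1702517}{68 \left(-19309\right)} = \left(- \frac{1702517}{68}\right) \left(- \frac{1}{19309}\right) = \frac{1702517}{1313012}$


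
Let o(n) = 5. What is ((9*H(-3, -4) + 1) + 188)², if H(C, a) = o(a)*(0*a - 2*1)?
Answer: 9801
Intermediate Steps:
H(C, a) = -10 (H(C, a) = 5*(0*a - 2*1) = 5*(0 - 2) = 5*(-2) = -10)
((9*H(-3, -4) + 1) + 188)² = ((9*(-10) + 1) + 188)² = ((-90 + 1) + 188)² = (-89 + 188)² = 99² = 9801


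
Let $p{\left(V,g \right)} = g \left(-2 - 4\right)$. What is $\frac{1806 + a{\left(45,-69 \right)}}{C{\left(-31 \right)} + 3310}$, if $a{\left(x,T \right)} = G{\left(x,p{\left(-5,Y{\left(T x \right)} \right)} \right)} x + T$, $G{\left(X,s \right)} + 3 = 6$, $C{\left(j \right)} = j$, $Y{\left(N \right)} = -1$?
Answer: $\frac{624}{1093} \approx 0.57091$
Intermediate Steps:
$p{\left(V,g \right)} = - 6 g$ ($p{\left(V,g \right)} = g \left(-6\right) = - 6 g$)
$G{\left(X,s \right)} = 3$ ($G{\left(X,s \right)} = -3 + 6 = 3$)
$a{\left(x,T \right)} = T + 3 x$ ($a{\left(x,T \right)} = 3 x + T = T + 3 x$)
$\frac{1806 + a{\left(45,-69 \right)}}{C{\left(-31 \right)} + 3310} = \frac{1806 + \left(-69 + 3 \cdot 45\right)}{-31 + 3310} = \frac{1806 + \left(-69 + 135\right)}{3279} = \left(1806 + 66\right) \frac{1}{3279} = 1872 \cdot \frac{1}{3279} = \frac{624}{1093}$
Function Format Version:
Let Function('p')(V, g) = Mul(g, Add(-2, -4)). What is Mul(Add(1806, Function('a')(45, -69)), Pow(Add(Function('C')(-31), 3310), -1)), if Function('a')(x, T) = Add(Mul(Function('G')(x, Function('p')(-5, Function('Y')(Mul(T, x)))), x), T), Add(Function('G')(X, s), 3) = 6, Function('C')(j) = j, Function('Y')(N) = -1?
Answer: Rational(624, 1093) ≈ 0.57091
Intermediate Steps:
Function('p')(V, g) = Mul(-6, g) (Function('p')(V, g) = Mul(g, -6) = Mul(-6, g))
Function('G')(X, s) = 3 (Function('G')(X, s) = Add(-3, 6) = 3)
Function('a')(x, T) = Add(T, Mul(3, x)) (Function('a')(x, T) = Add(Mul(3, x), T) = Add(T, Mul(3, x)))
Mul(Add(1806, Function('a')(45, -69)), Pow(Add(Function('C')(-31), 3310), -1)) = Mul(Add(1806, Add(-69, Mul(3, 45))), Pow(Add(-31, 3310), -1)) = Mul(Add(1806, Add(-69, 135)), Pow(3279, -1)) = Mul(Add(1806, 66), Rational(1, 3279)) = Mul(1872, Rational(1, 3279)) = Rational(624, 1093)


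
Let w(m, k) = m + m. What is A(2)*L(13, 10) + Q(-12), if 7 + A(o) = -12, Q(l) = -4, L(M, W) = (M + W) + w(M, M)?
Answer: -935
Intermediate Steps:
w(m, k) = 2*m
L(M, W) = W + 3*M (L(M, W) = (M + W) + 2*M = W + 3*M)
A(o) = -19 (A(o) = -7 - 12 = -19)
A(2)*L(13, 10) + Q(-12) = -19*(10 + 3*13) - 4 = -19*(10 + 39) - 4 = -19*49 - 4 = -931 - 4 = -935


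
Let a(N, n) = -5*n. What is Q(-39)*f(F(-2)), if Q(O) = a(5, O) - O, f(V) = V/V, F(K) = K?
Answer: 234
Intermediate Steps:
f(V) = 1
Q(O) = -6*O (Q(O) = -5*O - O = -6*O)
Q(-39)*f(F(-2)) = -6*(-39)*1 = 234*1 = 234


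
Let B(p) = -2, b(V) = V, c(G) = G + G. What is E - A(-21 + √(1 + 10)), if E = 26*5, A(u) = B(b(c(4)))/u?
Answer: 27929/215 - √11/215 ≈ 129.89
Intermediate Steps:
c(G) = 2*G
A(u) = -2/u
E = 130
E - A(-21 + √(1 + 10)) = 130 - (-2)/(-21 + √(1 + 10)) = 130 - (-2)/(-21 + √11) = 130 + 2/(-21 + √11)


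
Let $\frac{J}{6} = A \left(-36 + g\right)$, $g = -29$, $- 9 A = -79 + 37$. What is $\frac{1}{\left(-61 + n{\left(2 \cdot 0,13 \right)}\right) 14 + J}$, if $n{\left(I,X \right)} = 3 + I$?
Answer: $- \frac{1}{2632} \approx -0.00037994$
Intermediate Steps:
$A = \frac{14}{3}$ ($A = - \frac{-79 + 37}{9} = \left(- \frac{1}{9}\right) \left(-42\right) = \frac{14}{3} \approx 4.6667$)
$J = -1820$ ($J = 6 \frac{14 \left(-36 - 29\right)}{3} = 6 \cdot \frac{14}{3} \left(-65\right) = 6 \left(- \frac{910}{3}\right) = -1820$)
$\frac{1}{\left(-61 + n{\left(2 \cdot 0,13 \right)}\right) 14 + J} = \frac{1}{\left(-61 + \left(3 + 2 \cdot 0\right)\right) 14 - 1820} = \frac{1}{\left(-61 + \left(3 + 0\right)\right) 14 - 1820} = \frac{1}{\left(-61 + 3\right) 14 - 1820} = \frac{1}{\left(-58\right) 14 - 1820} = \frac{1}{-812 - 1820} = \frac{1}{-2632} = - \frac{1}{2632}$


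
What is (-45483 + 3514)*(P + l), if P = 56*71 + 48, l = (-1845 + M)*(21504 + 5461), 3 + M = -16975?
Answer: 21301708878699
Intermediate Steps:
M = -16978 (M = -3 - 16975 = -16978)
l = -507562195 (l = (-1845 - 16978)*(21504 + 5461) = -18823*26965 = -507562195)
P = 4024 (P = 3976 + 48 = 4024)
(-45483 + 3514)*(P + l) = (-45483 + 3514)*(4024 - 507562195) = -41969*(-507558171) = 21301708878699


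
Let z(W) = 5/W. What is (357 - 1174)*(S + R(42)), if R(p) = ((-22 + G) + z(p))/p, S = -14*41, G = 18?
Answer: 827375083/1764 ≈ 4.6903e+5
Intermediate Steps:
S = -574
R(p) = (-4 + 5/p)/p (R(p) = ((-22 + 18) + 5/p)/p = (-4 + 5/p)/p)
(357 - 1174)*(S + R(42)) = (357 - 1174)*(-574 + (5 - 4*42)/42²) = -817*(-574 + (5 - 168)/1764) = -817*(-574 + (1/1764)*(-163)) = -817*(-574 - 163/1764) = -817*(-1012699/1764) = 827375083/1764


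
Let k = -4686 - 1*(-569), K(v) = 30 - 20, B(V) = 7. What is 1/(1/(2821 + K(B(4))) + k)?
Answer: -2831/11655226 ≈ -0.00024290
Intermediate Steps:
K(v) = 10
k = -4117 (k = -4686 + 569 = -4117)
1/(1/(2821 + K(B(4))) + k) = 1/(1/(2821 + 10) - 4117) = 1/(1/2831 - 4117) = 1/(-11655226/2831) = -2831/11655226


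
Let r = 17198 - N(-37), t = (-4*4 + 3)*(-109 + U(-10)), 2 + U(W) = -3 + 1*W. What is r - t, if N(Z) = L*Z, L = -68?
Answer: 13070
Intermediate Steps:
N(Z) = -68*Z
U(W) = -5 + W (U(W) = -2 + (-3 + 1*W) = -2 + (-3 + W) = -5 + W)
t = 1612 (t = (-4*4 + 3)*(-109 + (-5 - 10)) = (-16 + 3)*(-109 - 15) = -13*(-124) = 1612)
r = 14682 (r = 17198 - (-68)*(-37) = 17198 - 1*2516 = 17198 - 2516 = 14682)
r - t = 14682 - 1*1612 = 14682 - 1612 = 13070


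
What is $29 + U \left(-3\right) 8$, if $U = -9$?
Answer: $245$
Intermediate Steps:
$29 + U \left(-3\right) 8 = 29 + \left(-9\right) \left(-3\right) 8 = 29 + 27 \cdot 8 = 29 + 216 = 245$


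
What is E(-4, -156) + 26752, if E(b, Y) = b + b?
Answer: 26744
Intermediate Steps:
E(b, Y) = 2*b
E(-4, -156) + 26752 = 2*(-4) + 26752 = -8 + 26752 = 26744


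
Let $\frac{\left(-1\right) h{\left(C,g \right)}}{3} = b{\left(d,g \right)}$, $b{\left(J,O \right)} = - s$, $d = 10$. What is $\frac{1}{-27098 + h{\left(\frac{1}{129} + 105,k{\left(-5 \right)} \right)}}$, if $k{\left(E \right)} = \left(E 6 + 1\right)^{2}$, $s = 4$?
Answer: $- \frac{1}{27086} \approx -3.6919 \cdot 10^{-5}$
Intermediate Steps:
$k{\left(E \right)} = \left(1 + 6 E\right)^{2}$ ($k{\left(E \right)} = \left(6 E + 1\right)^{2} = \left(1 + 6 E\right)^{2}$)
$b{\left(J,O \right)} = -4$ ($b{\left(J,O \right)} = \left(-1\right) 4 = -4$)
$h{\left(C,g \right)} = 12$ ($h{\left(C,g \right)} = \left(-3\right) \left(-4\right) = 12$)
$\frac{1}{-27098 + h{\left(\frac{1}{129} + 105,k{\left(-5 \right)} \right)}} = \frac{1}{-27098 + 12} = \frac{1}{-27086} = - \frac{1}{27086}$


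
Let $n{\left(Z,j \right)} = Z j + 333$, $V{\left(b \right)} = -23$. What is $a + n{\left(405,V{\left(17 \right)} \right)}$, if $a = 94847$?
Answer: $85865$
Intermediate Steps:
$n{\left(Z,j \right)} = 333 + Z j$
$a + n{\left(405,V{\left(17 \right)} \right)} = 94847 + \left(333 + 405 \left(-23\right)\right) = 94847 + \left(333 - 9315\right) = 94847 - 8982 = 85865$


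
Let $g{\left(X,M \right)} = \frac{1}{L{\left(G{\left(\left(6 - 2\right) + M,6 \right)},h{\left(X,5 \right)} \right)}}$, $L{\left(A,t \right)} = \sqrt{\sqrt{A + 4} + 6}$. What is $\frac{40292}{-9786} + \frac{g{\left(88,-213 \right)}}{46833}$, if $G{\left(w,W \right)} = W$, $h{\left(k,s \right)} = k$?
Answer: $- \frac{2878}{699} + \frac{1}{46833 \sqrt{6 + \sqrt{10}}} \approx -4.1173$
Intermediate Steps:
$L{\left(A,t \right)} = \sqrt{6 + \sqrt{4 + A}}$ ($L{\left(A,t \right)} = \sqrt{\sqrt{4 + A} + 6} = \sqrt{6 + \sqrt{4 + A}}$)
$g{\left(X,M \right)} = \frac{1}{\sqrt{6 + \sqrt{10}}}$ ($g{\left(X,M \right)} = \frac{1}{\sqrt{6 + \sqrt{4 + 6}}} = \frac{1}{\sqrt{6 + \sqrt{10}}}$)
$\frac{40292}{-9786} + \frac{g{\left(88,-213 \right)}}{46833} = \frac{40292}{-9786} + \frac{1}{\sqrt{6 + \sqrt{10}} \cdot 46833} = 40292 \left(- \frac{1}{9786}\right) + \frac{1}{\sqrt{6 + \sqrt{10}}} \cdot \frac{1}{46833} = - \frac{2878}{699} + \frac{1}{46833 \sqrt{6 + \sqrt{10}}}$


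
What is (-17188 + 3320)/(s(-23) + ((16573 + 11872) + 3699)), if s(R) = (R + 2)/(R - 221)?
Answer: -3383792/7843157 ≈ -0.43143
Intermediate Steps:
s(R) = (2 + R)/(-221 + R)
(-17188 + 3320)/(s(-23) + ((16573 + 11872) + 3699)) = (-17188 + 3320)/((2 - 23)/(-221 - 23) + ((16573 + 11872) + 3699)) = -13868/(-21/(-244) + (28445 + 3699)) = -13868/(-1/244*(-21) + 32144) = -13868/(21/244 + 32144) = -13868/7843157/244 = -13868*244/7843157 = -3383792/7843157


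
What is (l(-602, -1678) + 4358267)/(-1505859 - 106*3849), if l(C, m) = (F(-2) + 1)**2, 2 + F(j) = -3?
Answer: -1452761/637951 ≈ -2.2772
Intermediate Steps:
F(j) = -5 (F(j) = -2 - 3 = -5)
l(C, m) = 16 (l(C, m) = (-5 + 1)**2 = (-4)**2 = 16)
(l(-602, -1678) + 4358267)/(-1505859 - 106*3849) = (16 + 4358267)/(-1505859 - 106*3849) = 4358283/(-1505859 - 407994) = 4358283/(-1913853) = 4358283*(-1/1913853) = -1452761/637951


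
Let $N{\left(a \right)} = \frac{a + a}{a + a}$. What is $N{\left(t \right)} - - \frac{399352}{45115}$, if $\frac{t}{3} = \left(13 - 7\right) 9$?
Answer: $\frac{444467}{45115} \approx 9.8519$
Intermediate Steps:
$t = 162$ ($t = 3 \left(13 - 7\right) 9 = 3 \cdot 6 \cdot 9 = 3 \cdot 54 = 162$)
$N{\left(a \right)} = 1$ ($N{\left(a \right)} = \frac{2 a}{2 a} = 2 a \frac{1}{2 a} = 1$)
$N{\left(t \right)} - - \frac{399352}{45115} = 1 - - \frac{399352}{45115} = 1 + \frac{399352}{45115} = \frac{444467}{45115}$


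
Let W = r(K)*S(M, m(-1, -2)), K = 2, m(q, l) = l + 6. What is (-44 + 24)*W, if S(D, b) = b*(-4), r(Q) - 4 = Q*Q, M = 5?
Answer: 2560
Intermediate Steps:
m(q, l) = 6 + l
r(Q) = 4 + Q² (r(Q) = 4 + Q*Q = 4 + Q²)
S(D, b) = -4*b
W = -128 (W = (4 + 2²)*(-4*(6 - 2)) = (4 + 4)*(-4*4) = 8*(-16) = -128)
(-44 + 24)*W = (-44 + 24)*(-128) = -20*(-128) = 2560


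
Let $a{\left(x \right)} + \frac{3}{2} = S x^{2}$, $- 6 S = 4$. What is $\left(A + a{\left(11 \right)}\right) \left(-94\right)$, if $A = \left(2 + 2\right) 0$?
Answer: $\frac{23171}{3} \approx 7723.7$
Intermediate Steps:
$S = - \frac{2}{3}$ ($S = \left(- \frac{1}{6}\right) 4 = - \frac{2}{3} \approx -0.66667$)
$A = 0$ ($A = 4 \cdot 0 = 0$)
$a{\left(x \right)} = - \frac{3}{2} - \frac{2 x^{2}}{3}$
$\left(A + a{\left(11 \right)}\right) \left(-94\right) = \left(0 - \left(\frac{3}{2} + \frac{2 \cdot 11^{2}}{3}\right)\right) \left(-94\right) = \left(0 - \frac{493}{6}\right) \left(-94\right) = \left(- \frac{493}{6}\right) \left(-94\right) = \frac{23171}{3}$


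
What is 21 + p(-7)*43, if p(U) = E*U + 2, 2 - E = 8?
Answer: 1913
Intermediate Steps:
E = -6 (E = 2 - 1*8 = 2 - 8 = -6)
p(U) = 2 - 6*U (p(U) = -6*U + 2 = 2 - 6*U)
21 + p(-7)*43 = 21 + (2 - 6*(-7))*43 = 21 + (2 + 42)*43 = 21 + 44*43 = 21 + 1892 = 1913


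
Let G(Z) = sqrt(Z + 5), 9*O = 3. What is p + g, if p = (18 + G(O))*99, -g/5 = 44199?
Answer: -219213 + 132*sqrt(3) ≈ -2.1898e+5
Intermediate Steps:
g = -220995 (g = -5*44199 = -220995)
O = 1/3 (O = (1/9)*3 = 1/3 ≈ 0.33333)
G(Z) = sqrt(5 + Z)
p = 1782 + 132*sqrt(3) (p = (18 + sqrt(5 + 1/3))*99 = (18 + sqrt(16/3))*99 = (18 + 4*sqrt(3)/3)*99 = 1782 + 132*sqrt(3) ≈ 2010.6)
p + g = (1782 + 132*sqrt(3)) - 220995 = -219213 + 132*sqrt(3)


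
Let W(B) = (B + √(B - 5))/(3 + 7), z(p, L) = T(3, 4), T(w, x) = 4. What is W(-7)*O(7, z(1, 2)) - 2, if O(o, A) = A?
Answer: -24/5 + 4*I*√3/5 ≈ -4.8 + 1.3856*I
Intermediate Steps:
z(p, L) = 4
W(B) = B/10 + √(-5 + B)/10 (W(B) = (B + √(-5 + B))/10 = (B + √(-5 + B))*(⅒) = B/10 + √(-5 + B)/10)
W(-7)*O(7, z(1, 2)) - 2 = ((⅒)*(-7) + √(-5 - 7)/10)*4 - 2 = (-7/10 + √(-12)/10)*4 - 2 = (-7/10 + (2*I*√3)/10)*4 - 2 = (-7/10 + I*√3/5)*4 - 2 = (-14/5 + 4*I*√3/5) - 2 = -24/5 + 4*I*√3/5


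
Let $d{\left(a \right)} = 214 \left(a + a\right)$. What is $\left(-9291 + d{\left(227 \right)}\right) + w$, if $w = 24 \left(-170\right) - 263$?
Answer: $83522$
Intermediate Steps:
$d{\left(a \right)} = 428 a$ ($d{\left(a \right)} = 214 \cdot 2 a = 428 a$)
$w = -4343$ ($w = -4080 - 263 = -4343$)
$\left(-9291 + d{\left(227 \right)}\right) + w = \left(-9291 + 428 \cdot 227\right) - 4343 = \left(-9291 + 97156\right) - 4343 = 87865 - 4343 = 83522$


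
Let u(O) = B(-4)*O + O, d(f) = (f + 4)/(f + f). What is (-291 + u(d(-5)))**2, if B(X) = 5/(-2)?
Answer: 33907329/400 ≈ 84768.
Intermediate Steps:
B(X) = -5/2 (B(X) = 5*(-1/2) = -5/2)
d(f) = (4 + f)/(2*f) (d(f) = (4 + f)/((2*f)) = (4 + f)*(1/(2*f)) = (4 + f)/(2*f))
u(O) = -3*O/2 (u(O) = -5*O/2 + O = -3*O/2)
(-291 + u(d(-5)))**2 = (-291 - 3*(4 - 5)/(4*(-5)))**2 = (-291 - 3*(-1)*(-1)/(4*5))**2 = (-291 - 3/2*1/10)**2 = (-291 - 3/20)**2 = (-5823/20)**2 = 33907329/400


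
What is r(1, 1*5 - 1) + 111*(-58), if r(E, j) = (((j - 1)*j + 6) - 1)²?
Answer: -6149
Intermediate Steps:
r(E, j) = (5 + j*(-1 + j))² (r(E, j) = (((-1 + j)*j + 6) - 1)² = ((j*(-1 + j) + 6) - 1)² = ((6 + j*(-1 + j)) - 1)² = (5 + j*(-1 + j))²)
r(1, 1*5 - 1) + 111*(-58) = (5 + (1*5 - 1)² - (1*5 - 1))² + 111*(-58) = (5 + (5 - 1)² - (5 - 1))² - 6438 = (5 + 4² - 1*4)² - 6438 = (5 + 16 - 4)² - 6438 = 17² - 6438 = 289 - 6438 = -6149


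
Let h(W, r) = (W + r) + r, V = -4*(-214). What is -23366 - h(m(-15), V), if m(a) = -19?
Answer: -25059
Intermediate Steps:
V = 856
h(W, r) = W + 2*r
-23366 - h(m(-15), V) = -23366 - (-19 + 2*856) = -23366 - (-19 + 1712) = -23366 - 1*1693 = -23366 - 1693 = -25059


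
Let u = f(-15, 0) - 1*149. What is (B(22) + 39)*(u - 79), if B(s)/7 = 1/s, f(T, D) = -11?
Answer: -206735/22 ≈ -9397.0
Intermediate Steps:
B(s) = 7/s
u = -160 (u = -11 - 1*149 = -11 - 149 = -160)
(B(22) + 39)*(u - 79) = (7/22 + 39)*(-160 - 79) = (7*(1/22) + 39)*(-239) = (7/22 + 39)*(-239) = (865/22)*(-239) = -206735/22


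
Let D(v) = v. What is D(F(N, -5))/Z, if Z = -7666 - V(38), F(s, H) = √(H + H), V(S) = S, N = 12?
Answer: -I*√10/7704 ≈ -0.00041047*I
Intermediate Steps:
F(s, H) = √2*√H (F(s, H) = √(2*H) = √2*√H)
Z = -7704 (Z = -7666 - 1*38 = -7666 - 38 = -7704)
D(F(N, -5))/Z = (√2*√(-5))/(-7704) = (√2*(I*√5))*(-1/7704) = (I*√10)*(-1/7704) = -I*√10/7704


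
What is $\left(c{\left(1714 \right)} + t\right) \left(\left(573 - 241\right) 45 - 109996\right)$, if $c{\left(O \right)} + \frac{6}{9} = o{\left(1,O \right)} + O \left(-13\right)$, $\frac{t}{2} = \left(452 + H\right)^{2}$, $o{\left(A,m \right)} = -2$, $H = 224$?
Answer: $- \frac{254274990112}{3} \approx -8.4758 \cdot 10^{10}$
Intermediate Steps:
$t = 913952$ ($t = 2 \left(452 + 224\right)^{2} = 2 \cdot 676^{2} = 2 \cdot 456976 = 913952$)
$c{\left(O \right)} = - \frac{8}{3} - 13 O$ ($c{\left(O \right)} = - \frac{2}{3} + \left(-2 + O \left(-13\right)\right) = - \frac{2}{3} - \left(2 + 13 O\right) = - \frac{8}{3} - 13 O$)
$\left(c{\left(1714 \right)} + t\right) \left(\left(573 - 241\right) 45 - 109996\right) = \left(\left(- \frac{8}{3} - 22282\right) + 913952\right) \left(\left(573 - 241\right) 45 - 109996\right) = \left(\left(- \frac{8}{3} - 22282\right) + 913952\right) \left(332 \cdot 45 - 109996\right) = \left(- \frac{66854}{3} + 913952\right) \left(14940 - 109996\right) = \frac{2675002}{3} \left(-95056\right) = - \frac{254274990112}{3}$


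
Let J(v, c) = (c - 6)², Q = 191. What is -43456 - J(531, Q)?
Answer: -77681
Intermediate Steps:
J(v, c) = (-6 + c)²
-43456 - J(531, Q) = -43456 - (-6 + 191)² = -43456 - 1*185² = -43456 - 1*34225 = -43456 - 34225 = -77681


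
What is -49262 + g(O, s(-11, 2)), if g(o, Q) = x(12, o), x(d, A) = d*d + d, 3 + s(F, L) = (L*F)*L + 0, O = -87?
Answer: -49106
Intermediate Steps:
s(F, L) = -3 + F*L**2 (s(F, L) = -3 + ((L*F)*L + 0) = -3 + ((F*L)*L + 0) = -3 + (F*L**2 + 0) = -3 + F*L**2)
x(d, A) = d + d**2 (x(d, A) = d**2 + d = d + d**2)
g(o, Q) = 156 (g(o, Q) = 12*(1 + 12) = 12*13 = 156)
-49262 + g(O, s(-11, 2)) = -49262 + 156 = -49106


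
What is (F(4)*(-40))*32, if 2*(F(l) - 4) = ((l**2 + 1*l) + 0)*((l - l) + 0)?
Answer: -5120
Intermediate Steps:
F(l) = 4 (F(l) = 4 + (((l**2 + 1*l) + 0)*((l - l) + 0))/2 = 4 + (((l**2 + l) + 0)*(0 + 0))/2 = 4 + (((l + l**2) + 0)*0)/2 = 4 + ((l + l**2)*0)/2 = 4 + (1/2)*0 = 4 + 0 = 4)
(F(4)*(-40))*32 = (4*(-40))*32 = -160*32 = -5120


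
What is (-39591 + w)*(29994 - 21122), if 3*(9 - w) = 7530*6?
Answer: -484783824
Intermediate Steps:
w = -15051 (w = 9 - 2510*6 = 9 - ⅓*45180 = 9 - 15060 = -15051)
(-39591 + w)*(29994 - 21122) = (-39591 - 15051)*(29994 - 21122) = -54642*8872 = -484783824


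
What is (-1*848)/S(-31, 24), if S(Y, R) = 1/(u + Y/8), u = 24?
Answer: -17066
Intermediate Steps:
S(Y, R) = 1/(24 + Y/8)
(-1*848)/S(-31, 24) = (-1*848)/((8/(192 - 31))) = -848/(8/161) = -848/(8*(1/161)) = -848/8/161 = -848*161/8 = -17066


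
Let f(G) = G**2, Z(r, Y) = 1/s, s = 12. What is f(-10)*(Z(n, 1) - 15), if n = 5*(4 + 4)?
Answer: -4475/3 ≈ -1491.7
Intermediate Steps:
n = 40 (n = 5*8 = 40)
Z(r, Y) = 1/12
f(-10)*(Z(n, 1) - 15) = (-10)**2*(1/12 - 15) = 100*(-179/12) = -4475/3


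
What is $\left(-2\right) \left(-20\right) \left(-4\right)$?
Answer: $-160$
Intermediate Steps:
$\left(-2\right) \left(-20\right) \left(-4\right) = 40 \left(-4\right) = -160$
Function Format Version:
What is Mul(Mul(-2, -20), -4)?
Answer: -160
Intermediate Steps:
Mul(Mul(-2, -20), -4) = Mul(40, -4) = -160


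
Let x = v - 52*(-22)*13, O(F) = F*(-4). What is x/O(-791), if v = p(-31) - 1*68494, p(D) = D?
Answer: -53653/3164 ≈ -16.957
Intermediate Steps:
O(F) = -4*F
v = -68525 (v = -31 - 1*68494 = -31 - 68494 = -68525)
x = -53653 (x = -68525 - 52*(-22)*13 = -68525 - (-1144)*13 = -68525 - 1*(-14872) = -68525 + 14872 = -53653)
x/O(-791) = -53653/((-4*(-791))) = -53653/3164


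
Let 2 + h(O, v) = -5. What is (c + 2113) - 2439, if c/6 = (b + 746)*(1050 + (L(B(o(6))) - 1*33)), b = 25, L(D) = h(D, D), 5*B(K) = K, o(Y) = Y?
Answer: 4671934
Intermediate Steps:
h(O, v) = -7 (h(O, v) = -2 - 5 = -7)
B(K) = K/5
L(D) = -7
c = 4672260 (c = 6*((25 + 746)*(1050 + (-7 - 1*33))) = 6*(771*(1050 + (-7 - 33))) = 6*(771*(1050 - 40)) = 6*(771*1010) = 6*778710 = 4672260)
(c + 2113) - 2439 = (4672260 + 2113) - 2439 = 4674373 - 2439 = 4671934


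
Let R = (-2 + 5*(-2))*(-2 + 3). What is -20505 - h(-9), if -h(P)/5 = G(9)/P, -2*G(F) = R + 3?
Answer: -41015/2 ≈ -20508.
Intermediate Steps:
R = -12 (R = (-2 - 10)*1 = -12*1 = -12)
G(F) = 9/2 (G(F) = -(-12 + 3)/2 = -½*(-9) = 9/2)
h(P) = -45/(2*P)
-20505 - h(-9) = -20505 - (-45)/(2*(-9)) = -20505 - (-45)*(-1)/(2*9) = -20505 - 1*5/2 = -20505 - 5/2 = -41015/2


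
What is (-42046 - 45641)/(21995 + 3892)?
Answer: -29229/8629 ≈ -3.3873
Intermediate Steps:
(-42046 - 45641)/(21995 + 3892) = -87687/25887 = -87687*1/25887 = -29229/8629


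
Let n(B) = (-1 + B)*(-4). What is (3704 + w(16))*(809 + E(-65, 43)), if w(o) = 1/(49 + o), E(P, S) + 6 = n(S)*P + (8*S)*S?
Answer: 1276755583/13 ≈ 9.8212e+7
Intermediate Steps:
n(B) = 4 - 4*B
E(P, S) = -6 + 8*S**2 + P*(4 - 4*S) (E(P, S) = -6 + ((4 - 4*S)*P + (8*S)*S) = -6 + (P*(4 - 4*S) + 8*S**2) = -6 + (8*S**2 + P*(4 - 4*S)) = -6 + 8*S**2 + P*(4 - 4*S))
(3704 + w(16))*(809 + E(-65, 43)) = (3704 + 1/(49 + 16))*(809 + (-6 + 8*43**2 - 4*(-65)*(-1 + 43))) = (3704 + 1/65)*(809 + (-6 + 8*1849 - 4*(-65)*42)) = (3704 + 1/65)*(809 + (-6 + 14792 + 10920)) = 240761*(809 + 25706)/65 = (240761/65)*26515 = 1276755583/13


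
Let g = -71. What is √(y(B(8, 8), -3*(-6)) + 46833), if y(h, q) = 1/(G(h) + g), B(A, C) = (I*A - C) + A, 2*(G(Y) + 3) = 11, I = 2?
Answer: √879008303/137 ≈ 216.41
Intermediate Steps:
G(Y) = 5/2 (G(Y) = -3 + (½)*11 = -3 + 11/2 = 5/2)
B(A, C) = -C + 3*A (B(A, C) = (2*A - C) + A = (-C + 2*A) + A = -C + 3*A)
y(h, q) = -2/137 (y(h, q) = 1/(5/2 - 71) = 1/(-137/2) = -2/137)
√(y(B(8, 8), -3*(-6)) + 46833) = √(-2/137 + 46833) = √(6416119/137) = √879008303/137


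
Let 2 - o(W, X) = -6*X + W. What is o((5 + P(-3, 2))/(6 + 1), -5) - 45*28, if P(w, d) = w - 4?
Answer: -9014/7 ≈ -1287.7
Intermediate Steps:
P(w, d) = -4 + w
o(W, X) = 2 - W + 6*X (o(W, X) = 2 - (-6*X + W) = 2 - (W - 6*X) = 2 + (-W + 6*X) = 2 - W + 6*X)
o((5 + P(-3, 2))/(6 + 1), -5) - 45*28 = (2 - (5 + (-4 - 3))/(6 + 1) + 6*(-5)) - 45*28 = (2 - (5 - 7)/7 - 30) - 1260 = (2 - (-2)/7 - 30) - 1260 = (2 - 1*(-2/7) - 30) - 1260 = (2 + 2/7 - 30) - 1260 = -194/7 - 1260 = -9014/7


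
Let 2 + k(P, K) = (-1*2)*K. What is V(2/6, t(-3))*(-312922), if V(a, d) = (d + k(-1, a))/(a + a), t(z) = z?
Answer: 2659837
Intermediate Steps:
k(P, K) = -2 - 2*K (k(P, K) = -2 + (-1*2)*K = -2 - 2*K)
V(a, d) = (-2 + d - 2*a)/(2*a) (V(a, d) = (d + (-2 - 2*a))/(a + a) = (-2 + d - 2*a)/((2*a)) = (-2 + d - 2*a)*(1/(2*a)) = (-2 + d - 2*a)/(2*a))
V(2/6, t(-3))*(-312922) = ((-1 + (½)*(-3) - 2/6)/((2/6)))*(-312922) = ((-1 - 3/2 - 2/6)/((2*(⅙))))*(-312922) = ((-1 - 3/2 - 1*⅓)/(⅓))*(-312922) = (3*(-1 - 3/2 - ⅓))*(-312922) = (3*(-17/6))*(-312922) = -17/2*(-312922) = 2659837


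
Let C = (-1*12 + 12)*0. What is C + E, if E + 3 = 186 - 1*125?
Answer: 58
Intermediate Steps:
E = 58 (E = -3 + (186 - 1*125) = -3 + (186 - 125) = -3 + 61 = 58)
C = 0 (C = (-12 + 12)*0 = 0*0 = 0)
C + E = 0 + 58 = 58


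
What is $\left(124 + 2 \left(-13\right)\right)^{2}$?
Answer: $9604$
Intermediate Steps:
$\left(124 + 2 \left(-13\right)\right)^{2} = \left(124 - 26\right)^{2} = 98^{2} = 9604$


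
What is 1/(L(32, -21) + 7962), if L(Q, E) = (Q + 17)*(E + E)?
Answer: 1/5904 ≈ 0.00016938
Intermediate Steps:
L(Q, E) = 2*E*(17 + Q) (L(Q, E) = (17 + Q)*(2*E) = 2*E*(17 + Q))
1/(L(32, -21) + 7962) = 1/(2*(-21)*(17 + 32) + 7962) = 1/(2*(-21)*49 + 7962) = 1/(-2058 + 7962) = 1/5904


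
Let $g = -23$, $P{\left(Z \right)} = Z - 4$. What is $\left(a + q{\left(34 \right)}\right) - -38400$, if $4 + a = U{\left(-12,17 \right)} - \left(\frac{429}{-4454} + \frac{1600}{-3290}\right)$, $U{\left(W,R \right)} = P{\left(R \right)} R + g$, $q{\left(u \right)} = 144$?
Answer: $\frac{56766201889}{1465366} \approx 38739.0$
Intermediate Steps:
$P{\left(Z \right)} = -4 + Z$ ($P{\left(Z \right)} = Z - 4 = -4 + Z$)
$U{\left(W,R \right)} = -23 + R \left(-4 + R\right)$ ($U{\left(W,R \right)} = \left(-4 + R\right) R - 23 = R \left(-4 + R\right) - 23 = -23 + R \left(-4 + R\right)$)
$a = \frac{285134785}{1465366}$ ($a = -4 - \left(23 - \frac{429}{4454} - \frac{160}{329} - 17 \left(-4 + 17\right)\right) = -4 - \left(-198 - \frac{429}{4454} - \frac{160}{329}\right) = -4 + \left(\left(-23 + 221\right) - \left(- \frac{429}{4454} - \frac{160}{329}\right)\right) = -4 + \left(198 - - \frac{853781}{1465366}\right) = -4 + \left(198 + \frac{853781}{1465366}\right) = -4 + \frac{290996249}{1465366} = \frac{285134785}{1465366} \approx 194.58$)
$\left(a + q{\left(34 \right)}\right) - -38400 = \left(\frac{285134785}{1465366} + 144\right) - -38400 = \frac{496147489}{1465366} + 38400 = \frac{56766201889}{1465366}$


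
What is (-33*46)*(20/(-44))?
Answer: 690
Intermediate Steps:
(-33*46)*(20/(-44)) = -30360*(-1)/44 = -1518*(-5/11) = 690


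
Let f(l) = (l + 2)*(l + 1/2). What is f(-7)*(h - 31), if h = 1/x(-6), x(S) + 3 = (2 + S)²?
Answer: -1005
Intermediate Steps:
f(l) = (½ + l)*(2 + l) (f(l) = (2 + l)*(l + ½) = (2 + l)*(½ + l) = (½ + l)*(2 + l))
x(S) = -3 + (2 + S)²
h = 1/13 (h = 1/(-3 + (2 - 6)²) = 1/(-3 + (-4)²) = 1/(-3 + 16) = 1/13 ≈ 0.076923)
f(-7)*(h - 31) = (1 + (-7)² + (5/2)*(-7))*(1/13 - 31) = (1 + 49 - 35/2)*(-402/13) = (65/2)*(-402/13) = -1005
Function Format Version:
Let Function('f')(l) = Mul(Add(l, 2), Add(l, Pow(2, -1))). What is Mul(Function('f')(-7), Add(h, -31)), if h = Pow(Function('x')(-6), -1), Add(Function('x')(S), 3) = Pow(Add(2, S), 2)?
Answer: -1005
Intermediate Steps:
Function('f')(l) = Mul(Add(Rational(1, 2), l), Add(2, l)) (Function('f')(l) = Mul(Add(2, l), Add(l, Rational(1, 2))) = Mul(Add(2, l), Add(Rational(1, 2), l)) = Mul(Add(Rational(1, 2), l), Add(2, l)))
Function('x')(S) = Add(-3, Pow(Add(2, S), 2))
h = Rational(1, 13) (h = Pow(Add(-3, Pow(Add(2, -6), 2)), -1) = Pow(Add(-3, Pow(-4, 2)), -1) = Pow(Add(-3, 16), -1) = Pow(13, -1) = Rational(1, 13) ≈ 0.076923)
Mul(Function('f')(-7), Add(h, -31)) = Mul(Add(1, Pow(-7, 2), Mul(Rational(5, 2), -7)), Add(Rational(1, 13), -31)) = Mul(Add(1, 49, Rational(-35, 2)), Rational(-402, 13)) = Mul(Rational(65, 2), Rational(-402, 13)) = -1005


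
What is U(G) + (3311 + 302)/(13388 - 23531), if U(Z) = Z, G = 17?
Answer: 168818/10143 ≈ 16.644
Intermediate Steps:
U(G) + (3311 + 302)/(13388 - 23531) = 17 + (3311 + 302)/(13388 - 23531) = 17 + 3613/(-10143) = 17 + 3613*(-1/10143) = 17 - 3613/10143 = 168818/10143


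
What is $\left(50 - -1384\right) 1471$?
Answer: $2109414$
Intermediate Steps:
$\left(50 - -1384\right) 1471 = \left(50 + 1384\right) 1471 = 1434 \cdot 1471 = 2109414$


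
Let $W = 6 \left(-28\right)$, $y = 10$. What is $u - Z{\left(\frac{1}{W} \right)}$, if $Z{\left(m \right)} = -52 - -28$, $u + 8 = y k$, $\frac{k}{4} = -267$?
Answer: $-10664$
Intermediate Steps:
$W = -168$
$k = -1068$ ($k = 4 \left(-267\right) = -1068$)
$u = -10688$ ($u = -8 + 10 \left(-1068\right) = -8 - 10680 = -10688$)
$Z{\left(m \right)} = -24$ ($Z{\left(m \right)} = -52 + 28 = -24$)
$u - Z{\left(\frac{1}{W} \right)} = -10688 - -24 = -10688 + 24 = -10664$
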